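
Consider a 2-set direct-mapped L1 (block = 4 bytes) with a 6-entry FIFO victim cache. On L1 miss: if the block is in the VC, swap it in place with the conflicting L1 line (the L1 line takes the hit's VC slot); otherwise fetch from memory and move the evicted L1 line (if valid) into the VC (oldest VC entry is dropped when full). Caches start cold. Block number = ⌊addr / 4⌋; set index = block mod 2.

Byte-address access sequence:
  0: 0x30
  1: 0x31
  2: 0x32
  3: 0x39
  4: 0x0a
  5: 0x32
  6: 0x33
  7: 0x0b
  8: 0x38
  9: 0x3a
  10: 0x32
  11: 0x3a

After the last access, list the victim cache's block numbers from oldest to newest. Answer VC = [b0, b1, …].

VC = [12, 2]

0: 0x30 (blk 12, set 0) → MISS  vc=[]
1: 0x31 (blk 12, set 0) → L1-HIT  vc=[]
2: 0x32 (blk 12, set 0) → L1-HIT  vc=[]
3: 0x39 (blk 14, set 0) → MISS  vc=[12]
4: 0xa (blk 2, set 0) → MISS  vc=[12, 14]
5: 0x32 (blk 12, set 0) → VC-HIT  vc=[2, 14]
6: 0x33 (blk 12, set 0) → L1-HIT  vc=[2, 14]
7: 0xb (blk 2, set 0) → VC-HIT  vc=[12, 14]
8: 0x38 (blk 14, set 0) → VC-HIT  vc=[12, 2]
9: 0x3a (blk 14, set 0) → L1-HIT  vc=[12, 2]
10: 0x32 (blk 12, set 0) → VC-HIT  vc=[14, 2]
11: 0x3a (blk 14, set 0) → VC-HIT  vc=[12, 2]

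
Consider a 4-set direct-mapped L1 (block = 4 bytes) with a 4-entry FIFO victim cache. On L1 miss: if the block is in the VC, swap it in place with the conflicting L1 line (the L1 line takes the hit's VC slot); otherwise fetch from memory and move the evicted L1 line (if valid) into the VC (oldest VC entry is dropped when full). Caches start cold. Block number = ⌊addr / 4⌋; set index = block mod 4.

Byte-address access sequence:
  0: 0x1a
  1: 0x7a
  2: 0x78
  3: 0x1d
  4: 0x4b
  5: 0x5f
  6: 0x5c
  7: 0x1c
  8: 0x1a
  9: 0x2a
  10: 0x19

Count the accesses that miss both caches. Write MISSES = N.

MISSES = 6

  [0] addr=0x1a blk=6 s=2: MISS | VC []
  [1] addr=0x7a blk=30 s=2: MISS | VC [6]
  [2] addr=0x78 blk=30 s=2: L1-HIT | VC [6]
  [3] addr=0x1d blk=7 s=3: MISS | VC [6]
  [4] addr=0x4b blk=18 s=2: MISS | VC [6, 30]
  [5] addr=0x5f blk=23 s=3: MISS | VC [6, 30, 7]
  [6] addr=0x5c blk=23 s=3: L1-HIT | VC [6, 30, 7]
  [7] addr=0x1c blk=7 s=3: VC-HIT | VC [6, 30, 23]
  [8] addr=0x1a blk=6 s=2: VC-HIT | VC [18, 30, 23]
  [9] addr=0x2a blk=10 s=2: MISS | VC [18, 30, 23, 6]
  [10] addr=0x19 blk=6 s=2: VC-HIT | VC [18, 30, 23, 10]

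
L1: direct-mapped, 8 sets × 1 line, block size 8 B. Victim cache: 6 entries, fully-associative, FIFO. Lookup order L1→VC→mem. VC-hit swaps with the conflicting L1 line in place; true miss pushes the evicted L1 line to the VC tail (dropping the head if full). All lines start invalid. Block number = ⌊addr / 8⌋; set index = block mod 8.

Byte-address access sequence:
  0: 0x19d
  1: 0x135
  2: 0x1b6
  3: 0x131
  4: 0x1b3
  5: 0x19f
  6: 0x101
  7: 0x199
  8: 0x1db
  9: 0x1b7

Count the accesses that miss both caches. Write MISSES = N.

MISSES = 5

#0 0x19d→b51/s3 MISS; vc=[]
#1 0x135→b38/s6 MISS; vc=[]
#2 0x1b6→b54/s6 MISS; vc=[38]
#3 0x131→b38/s6 VC-HIT; vc=[54]
#4 0x1b3→b54/s6 VC-HIT; vc=[38]
#5 0x19f→b51/s3 L1-HIT; vc=[38]
#6 0x101→b32/s0 MISS; vc=[38]
#7 0x199→b51/s3 L1-HIT; vc=[38]
#8 0x1db→b59/s3 MISS; vc=[38,51]
#9 0x1b7→b54/s6 L1-HIT; vc=[38,51]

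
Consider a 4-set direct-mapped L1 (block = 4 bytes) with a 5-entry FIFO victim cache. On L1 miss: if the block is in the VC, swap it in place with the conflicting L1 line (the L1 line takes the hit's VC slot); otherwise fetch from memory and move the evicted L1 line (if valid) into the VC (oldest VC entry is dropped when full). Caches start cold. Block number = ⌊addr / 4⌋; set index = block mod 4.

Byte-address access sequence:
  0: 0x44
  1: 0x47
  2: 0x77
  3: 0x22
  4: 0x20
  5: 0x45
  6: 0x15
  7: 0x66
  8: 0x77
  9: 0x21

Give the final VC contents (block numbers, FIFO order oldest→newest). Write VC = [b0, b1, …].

#0 0x44→b17/s1 MISS; vc=[]
#1 0x47→b17/s1 L1-HIT; vc=[]
#2 0x77→b29/s1 MISS; vc=[17]
#3 0x22→b8/s0 MISS; vc=[17]
#4 0x20→b8/s0 L1-HIT; vc=[17]
#5 0x45→b17/s1 VC-HIT; vc=[29]
#6 0x15→b5/s1 MISS; vc=[29,17]
#7 0x66→b25/s1 MISS; vc=[29,17,5]
#8 0x77→b29/s1 VC-HIT; vc=[25,17,5]
#9 0x21→b8/s0 L1-HIT; vc=[25,17,5]

VC = [25, 17, 5]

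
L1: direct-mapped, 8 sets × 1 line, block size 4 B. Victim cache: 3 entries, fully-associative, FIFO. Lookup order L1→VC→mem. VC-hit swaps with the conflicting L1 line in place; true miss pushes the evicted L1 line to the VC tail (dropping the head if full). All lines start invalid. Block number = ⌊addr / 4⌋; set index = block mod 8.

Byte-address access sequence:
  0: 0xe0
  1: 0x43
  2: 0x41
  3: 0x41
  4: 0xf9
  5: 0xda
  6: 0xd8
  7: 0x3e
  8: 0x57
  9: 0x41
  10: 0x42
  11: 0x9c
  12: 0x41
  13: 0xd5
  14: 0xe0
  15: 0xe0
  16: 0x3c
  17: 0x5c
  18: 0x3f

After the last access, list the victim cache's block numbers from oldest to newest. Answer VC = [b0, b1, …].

  [0] addr=0xe0 blk=56 s=0: MISS | VC []
  [1] addr=0x43 blk=16 s=0: MISS | VC [56]
  [2] addr=0x41 blk=16 s=0: L1-HIT | VC [56]
  [3] addr=0x41 blk=16 s=0: L1-HIT | VC [56]
  [4] addr=0xf9 blk=62 s=6: MISS | VC [56]
  [5] addr=0xda blk=54 s=6: MISS | VC [56, 62]
  [6] addr=0xd8 blk=54 s=6: L1-HIT | VC [56, 62]
  [7] addr=0x3e blk=15 s=7: MISS | VC [56, 62]
  [8] addr=0x57 blk=21 s=5: MISS | VC [56, 62]
  [9] addr=0x41 blk=16 s=0: L1-HIT | VC [56, 62]
  [10] addr=0x42 blk=16 s=0: L1-HIT | VC [56, 62]
  [11] addr=0x9c blk=39 s=7: MISS | VC [56, 62, 15]
  [12] addr=0x41 blk=16 s=0: L1-HIT | VC [56, 62, 15]
  [13] addr=0xd5 blk=53 s=5: MISS | VC [62, 15, 21]
  [14] addr=0xe0 blk=56 s=0: MISS | VC [15, 21, 16]
  [15] addr=0xe0 blk=56 s=0: L1-HIT | VC [15, 21, 16]
  [16] addr=0x3c blk=15 s=7: VC-HIT | VC [39, 21, 16]
  [17] addr=0x5c blk=23 s=7: MISS | VC [21, 16, 15]
  [18] addr=0x3f blk=15 s=7: VC-HIT | VC [21, 16, 23]

VC = [21, 16, 23]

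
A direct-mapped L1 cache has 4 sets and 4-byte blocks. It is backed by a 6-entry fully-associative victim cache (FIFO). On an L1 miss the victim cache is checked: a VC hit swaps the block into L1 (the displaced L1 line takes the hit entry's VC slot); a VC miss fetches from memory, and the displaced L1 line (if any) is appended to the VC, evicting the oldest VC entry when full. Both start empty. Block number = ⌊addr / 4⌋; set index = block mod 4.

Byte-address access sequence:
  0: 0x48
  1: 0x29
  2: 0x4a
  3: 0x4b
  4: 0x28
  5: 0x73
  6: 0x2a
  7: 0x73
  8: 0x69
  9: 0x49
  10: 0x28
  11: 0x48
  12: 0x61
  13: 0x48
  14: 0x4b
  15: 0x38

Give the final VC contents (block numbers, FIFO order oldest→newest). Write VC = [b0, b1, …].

VC = [26, 10, 28, 18]

#0 0x48→b18/s2 MISS; vc=[]
#1 0x29→b10/s2 MISS; vc=[18]
#2 0x4a→b18/s2 VC-HIT; vc=[10]
#3 0x4b→b18/s2 L1-HIT; vc=[10]
#4 0x28→b10/s2 VC-HIT; vc=[18]
#5 0x73→b28/s0 MISS; vc=[18]
#6 0x2a→b10/s2 L1-HIT; vc=[18]
#7 0x73→b28/s0 L1-HIT; vc=[18]
#8 0x69→b26/s2 MISS; vc=[18,10]
#9 0x49→b18/s2 VC-HIT; vc=[26,10]
#10 0x28→b10/s2 VC-HIT; vc=[26,18]
#11 0x48→b18/s2 VC-HIT; vc=[26,10]
#12 0x61→b24/s0 MISS; vc=[26,10,28]
#13 0x48→b18/s2 L1-HIT; vc=[26,10,28]
#14 0x4b→b18/s2 L1-HIT; vc=[26,10,28]
#15 0x38→b14/s2 MISS; vc=[26,10,28,18]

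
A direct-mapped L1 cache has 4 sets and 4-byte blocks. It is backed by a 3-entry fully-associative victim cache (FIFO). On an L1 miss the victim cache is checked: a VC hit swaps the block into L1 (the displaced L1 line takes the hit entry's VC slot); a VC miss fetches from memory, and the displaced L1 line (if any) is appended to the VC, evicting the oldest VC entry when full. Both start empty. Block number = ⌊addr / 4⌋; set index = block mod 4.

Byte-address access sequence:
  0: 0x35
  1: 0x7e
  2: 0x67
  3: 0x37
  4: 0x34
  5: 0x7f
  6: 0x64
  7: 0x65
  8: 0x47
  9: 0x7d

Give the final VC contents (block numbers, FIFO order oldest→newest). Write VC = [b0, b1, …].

#0 0x35→b13/s1 MISS; vc=[]
#1 0x7e→b31/s3 MISS; vc=[]
#2 0x67→b25/s1 MISS; vc=[13]
#3 0x37→b13/s1 VC-HIT; vc=[25]
#4 0x34→b13/s1 L1-HIT; vc=[25]
#5 0x7f→b31/s3 L1-HIT; vc=[25]
#6 0x64→b25/s1 VC-HIT; vc=[13]
#7 0x65→b25/s1 L1-HIT; vc=[13]
#8 0x47→b17/s1 MISS; vc=[13,25]
#9 0x7d→b31/s3 L1-HIT; vc=[13,25]

VC = [13, 25]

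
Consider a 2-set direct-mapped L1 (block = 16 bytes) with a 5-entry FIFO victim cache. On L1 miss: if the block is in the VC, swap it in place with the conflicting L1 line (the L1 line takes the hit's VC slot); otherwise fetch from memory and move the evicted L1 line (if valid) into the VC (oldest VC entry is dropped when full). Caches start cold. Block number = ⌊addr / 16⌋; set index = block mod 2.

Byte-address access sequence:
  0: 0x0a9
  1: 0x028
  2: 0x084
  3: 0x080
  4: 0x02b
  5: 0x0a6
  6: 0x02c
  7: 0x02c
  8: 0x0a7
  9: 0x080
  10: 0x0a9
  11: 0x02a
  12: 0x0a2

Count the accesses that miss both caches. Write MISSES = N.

MISSES = 3

#0 0xa9→b10/s0 MISS; vc=[]
#1 0x28→b2/s0 MISS; vc=[10]
#2 0x84→b8/s0 MISS; vc=[10,2]
#3 0x80→b8/s0 L1-HIT; vc=[10,2]
#4 0x2b→b2/s0 VC-HIT; vc=[10,8]
#5 0xa6→b10/s0 VC-HIT; vc=[2,8]
#6 0x2c→b2/s0 VC-HIT; vc=[10,8]
#7 0x2c→b2/s0 L1-HIT; vc=[10,8]
#8 0xa7→b10/s0 VC-HIT; vc=[2,8]
#9 0x80→b8/s0 VC-HIT; vc=[2,10]
#10 0xa9→b10/s0 VC-HIT; vc=[2,8]
#11 0x2a→b2/s0 VC-HIT; vc=[10,8]
#12 0xa2→b10/s0 VC-HIT; vc=[2,8]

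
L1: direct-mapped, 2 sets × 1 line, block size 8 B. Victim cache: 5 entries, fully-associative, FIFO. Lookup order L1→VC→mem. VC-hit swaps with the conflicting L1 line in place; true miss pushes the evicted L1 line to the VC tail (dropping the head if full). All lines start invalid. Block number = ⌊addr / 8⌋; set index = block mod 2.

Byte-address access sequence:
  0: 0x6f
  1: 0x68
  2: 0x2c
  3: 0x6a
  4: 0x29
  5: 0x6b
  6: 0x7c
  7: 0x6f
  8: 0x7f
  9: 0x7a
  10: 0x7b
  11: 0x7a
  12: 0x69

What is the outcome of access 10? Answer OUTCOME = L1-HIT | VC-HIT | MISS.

OUTCOME = L1-HIT

  [0] addr=0x6f blk=13 s=1: MISS | VC []
  [1] addr=0x68 blk=13 s=1: L1-HIT | VC []
  [2] addr=0x2c blk=5 s=1: MISS | VC [13]
  [3] addr=0x6a blk=13 s=1: VC-HIT | VC [5]
  [4] addr=0x29 blk=5 s=1: VC-HIT | VC [13]
  [5] addr=0x6b blk=13 s=1: VC-HIT | VC [5]
  [6] addr=0x7c blk=15 s=1: MISS | VC [5, 13]
  [7] addr=0x6f blk=13 s=1: VC-HIT | VC [5, 15]
  [8] addr=0x7f blk=15 s=1: VC-HIT | VC [5, 13]
  [9] addr=0x7a blk=15 s=1: L1-HIT | VC [5, 13]
  [10] addr=0x7b blk=15 s=1: L1-HIT | VC [5, 13]
  [11] addr=0x7a blk=15 s=1: L1-HIT | VC [5, 13]
  [12] addr=0x69 blk=13 s=1: VC-HIT | VC [5, 15]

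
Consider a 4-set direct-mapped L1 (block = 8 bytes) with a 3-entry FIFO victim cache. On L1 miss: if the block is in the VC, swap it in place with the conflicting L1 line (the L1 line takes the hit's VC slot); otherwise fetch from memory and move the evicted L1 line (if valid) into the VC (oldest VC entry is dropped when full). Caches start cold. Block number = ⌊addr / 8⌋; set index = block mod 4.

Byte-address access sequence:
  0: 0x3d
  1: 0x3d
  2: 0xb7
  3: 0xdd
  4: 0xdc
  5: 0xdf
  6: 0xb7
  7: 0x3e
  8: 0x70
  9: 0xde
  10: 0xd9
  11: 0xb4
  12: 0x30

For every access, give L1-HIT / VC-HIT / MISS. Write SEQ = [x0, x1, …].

  [0] addr=0x3d blk=7 s=3: MISS | VC []
  [1] addr=0x3d blk=7 s=3: L1-HIT | VC []
  [2] addr=0xb7 blk=22 s=2: MISS | VC []
  [3] addr=0xdd blk=27 s=3: MISS | VC [7]
  [4] addr=0xdc blk=27 s=3: L1-HIT | VC [7]
  [5] addr=0xdf blk=27 s=3: L1-HIT | VC [7]
  [6] addr=0xb7 blk=22 s=2: L1-HIT | VC [7]
  [7] addr=0x3e blk=7 s=3: VC-HIT | VC [27]
  [8] addr=0x70 blk=14 s=2: MISS | VC [27, 22]
  [9] addr=0xde blk=27 s=3: VC-HIT | VC [7, 22]
  [10] addr=0xd9 blk=27 s=3: L1-HIT | VC [7, 22]
  [11] addr=0xb4 blk=22 s=2: VC-HIT | VC [7, 14]
  [12] addr=0x30 blk=6 s=2: MISS | VC [7, 14, 22]

SEQ = [MISS, L1-HIT, MISS, MISS, L1-HIT, L1-HIT, L1-HIT, VC-HIT, MISS, VC-HIT, L1-HIT, VC-HIT, MISS]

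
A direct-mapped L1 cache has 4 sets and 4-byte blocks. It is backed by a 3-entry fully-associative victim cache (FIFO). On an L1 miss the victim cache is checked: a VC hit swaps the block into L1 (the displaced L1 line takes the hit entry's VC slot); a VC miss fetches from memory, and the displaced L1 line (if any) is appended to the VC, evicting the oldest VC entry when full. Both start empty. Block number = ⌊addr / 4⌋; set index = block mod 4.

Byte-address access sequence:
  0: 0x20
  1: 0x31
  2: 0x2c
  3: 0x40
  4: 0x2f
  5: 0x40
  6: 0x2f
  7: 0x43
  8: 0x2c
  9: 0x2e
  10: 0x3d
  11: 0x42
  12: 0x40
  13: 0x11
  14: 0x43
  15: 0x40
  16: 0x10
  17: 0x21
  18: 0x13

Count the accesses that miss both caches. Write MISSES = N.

0: 0x20 (blk 8, set 0) → MISS  vc=[]
1: 0x31 (blk 12, set 0) → MISS  vc=[8]
2: 0x2c (blk 11, set 3) → MISS  vc=[8]
3: 0x40 (blk 16, set 0) → MISS  vc=[8, 12]
4: 0x2f (blk 11, set 3) → L1-HIT  vc=[8, 12]
5: 0x40 (blk 16, set 0) → L1-HIT  vc=[8, 12]
6: 0x2f (blk 11, set 3) → L1-HIT  vc=[8, 12]
7: 0x43 (blk 16, set 0) → L1-HIT  vc=[8, 12]
8: 0x2c (blk 11, set 3) → L1-HIT  vc=[8, 12]
9: 0x2e (blk 11, set 3) → L1-HIT  vc=[8, 12]
10: 0x3d (blk 15, set 3) → MISS  vc=[8, 12, 11]
11: 0x42 (blk 16, set 0) → L1-HIT  vc=[8, 12, 11]
12: 0x40 (blk 16, set 0) → L1-HIT  vc=[8, 12, 11]
13: 0x11 (blk 4, set 0) → MISS  vc=[12, 11, 16]
14: 0x43 (blk 16, set 0) → VC-HIT  vc=[12, 11, 4]
15: 0x40 (blk 16, set 0) → L1-HIT  vc=[12, 11, 4]
16: 0x10 (blk 4, set 0) → VC-HIT  vc=[12, 11, 16]
17: 0x21 (blk 8, set 0) → MISS  vc=[11, 16, 4]
18: 0x13 (blk 4, set 0) → VC-HIT  vc=[11, 16, 8]

MISSES = 7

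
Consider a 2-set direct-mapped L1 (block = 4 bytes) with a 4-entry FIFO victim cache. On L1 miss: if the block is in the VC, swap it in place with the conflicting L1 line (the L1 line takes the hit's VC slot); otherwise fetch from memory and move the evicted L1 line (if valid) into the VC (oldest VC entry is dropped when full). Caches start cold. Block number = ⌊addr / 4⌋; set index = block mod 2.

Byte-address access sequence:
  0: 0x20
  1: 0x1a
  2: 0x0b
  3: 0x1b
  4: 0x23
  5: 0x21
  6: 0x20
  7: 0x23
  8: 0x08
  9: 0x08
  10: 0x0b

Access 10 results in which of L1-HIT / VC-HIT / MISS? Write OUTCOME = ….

  [0] addr=0x20 blk=8 s=0: MISS | VC []
  [1] addr=0x1a blk=6 s=0: MISS | VC [8]
  [2] addr=0xb blk=2 s=0: MISS | VC [8, 6]
  [3] addr=0x1b blk=6 s=0: VC-HIT | VC [8, 2]
  [4] addr=0x23 blk=8 s=0: VC-HIT | VC [6, 2]
  [5] addr=0x21 blk=8 s=0: L1-HIT | VC [6, 2]
  [6] addr=0x20 blk=8 s=0: L1-HIT | VC [6, 2]
  [7] addr=0x23 blk=8 s=0: L1-HIT | VC [6, 2]
  [8] addr=0x8 blk=2 s=0: VC-HIT | VC [6, 8]
  [9] addr=0x8 blk=2 s=0: L1-HIT | VC [6, 8]
  [10] addr=0xb blk=2 s=0: L1-HIT | VC [6, 8]

OUTCOME = L1-HIT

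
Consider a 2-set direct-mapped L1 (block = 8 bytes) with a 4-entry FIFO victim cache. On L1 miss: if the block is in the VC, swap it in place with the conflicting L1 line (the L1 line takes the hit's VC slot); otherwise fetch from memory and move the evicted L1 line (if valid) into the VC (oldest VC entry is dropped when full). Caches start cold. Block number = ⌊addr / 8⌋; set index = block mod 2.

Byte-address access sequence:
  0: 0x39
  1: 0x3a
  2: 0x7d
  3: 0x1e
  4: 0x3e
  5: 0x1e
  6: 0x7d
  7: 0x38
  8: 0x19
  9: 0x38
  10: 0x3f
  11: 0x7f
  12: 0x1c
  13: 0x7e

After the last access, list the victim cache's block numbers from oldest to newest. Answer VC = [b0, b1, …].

#0 0x39→b7/s1 MISS; vc=[]
#1 0x3a→b7/s1 L1-HIT; vc=[]
#2 0x7d→b15/s1 MISS; vc=[7]
#3 0x1e→b3/s1 MISS; vc=[7,15]
#4 0x3e→b7/s1 VC-HIT; vc=[3,15]
#5 0x1e→b3/s1 VC-HIT; vc=[7,15]
#6 0x7d→b15/s1 VC-HIT; vc=[7,3]
#7 0x38→b7/s1 VC-HIT; vc=[15,3]
#8 0x19→b3/s1 VC-HIT; vc=[15,7]
#9 0x38→b7/s1 VC-HIT; vc=[15,3]
#10 0x3f→b7/s1 L1-HIT; vc=[15,3]
#11 0x7f→b15/s1 VC-HIT; vc=[7,3]
#12 0x1c→b3/s1 VC-HIT; vc=[7,15]
#13 0x7e→b15/s1 VC-HIT; vc=[7,3]

VC = [7, 3]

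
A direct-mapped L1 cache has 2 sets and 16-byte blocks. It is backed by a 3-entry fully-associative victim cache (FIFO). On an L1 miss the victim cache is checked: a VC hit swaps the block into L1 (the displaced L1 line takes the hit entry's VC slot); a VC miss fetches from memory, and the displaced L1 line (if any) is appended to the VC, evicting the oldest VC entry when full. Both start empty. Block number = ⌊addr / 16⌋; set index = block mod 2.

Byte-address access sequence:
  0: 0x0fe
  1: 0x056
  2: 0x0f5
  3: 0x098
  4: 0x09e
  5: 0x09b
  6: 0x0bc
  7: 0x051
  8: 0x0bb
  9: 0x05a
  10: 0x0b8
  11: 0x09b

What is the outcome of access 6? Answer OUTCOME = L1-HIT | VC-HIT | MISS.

  [0] addr=0xfe blk=15 s=1: MISS | VC []
  [1] addr=0x56 blk=5 s=1: MISS | VC [15]
  [2] addr=0xf5 blk=15 s=1: VC-HIT | VC [5]
  [3] addr=0x98 blk=9 s=1: MISS | VC [5, 15]
  [4] addr=0x9e blk=9 s=1: L1-HIT | VC [5, 15]
  [5] addr=0x9b blk=9 s=1: L1-HIT | VC [5, 15]
  [6] addr=0xbc blk=11 s=1: MISS | VC [5, 15, 9]
  [7] addr=0x51 blk=5 s=1: VC-HIT | VC [11, 15, 9]
  [8] addr=0xbb blk=11 s=1: VC-HIT | VC [5, 15, 9]
  [9] addr=0x5a blk=5 s=1: VC-HIT | VC [11, 15, 9]
  [10] addr=0xb8 blk=11 s=1: VC-HIT | VC [5, 15, 9]
  [11] addr=0x9b blk=9 s=1: VC-HIT | VC [5, 15, 11]

OUTCOME = MISS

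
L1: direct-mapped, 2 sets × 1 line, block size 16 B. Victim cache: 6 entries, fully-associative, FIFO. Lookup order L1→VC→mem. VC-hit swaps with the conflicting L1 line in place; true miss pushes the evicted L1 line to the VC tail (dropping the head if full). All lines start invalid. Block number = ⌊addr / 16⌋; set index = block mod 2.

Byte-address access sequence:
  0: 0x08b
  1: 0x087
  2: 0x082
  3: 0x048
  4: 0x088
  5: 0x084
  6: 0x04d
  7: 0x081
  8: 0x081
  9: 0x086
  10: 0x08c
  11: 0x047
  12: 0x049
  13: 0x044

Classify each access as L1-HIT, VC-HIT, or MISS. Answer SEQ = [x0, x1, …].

SEQ = [MISS, L1-HIT, L1-HIT, MISS, VC-HIT, L1-HIT, VC-HIT, VC-HIT, L1-HIT, L1-HIT, L1-HIT, VC-HIT, L1-HIT, L1-HIT]

0: 0x8b (blk 8, set 0) → MISS  vc=[]
1: 0x87 (blk 8, set 0) → L1-HIT  vc=[]
2: 0x82 (blk 8, set 0) → L1-HIT  vc=[]
3: 0x48 (blk 4, set 0) → MISS  vc=[8]
4: 0x88 (blk 8, set 0) → VC-HIT  vc=[4]
5: 0x84 (blk 8, set 0) → L1-HIT  vc=[4]
6: 0x4d (blk 4, set 0) → VC-HIT  vc=[8]
7: 0x81 (blk 8, set 0) → VC-HIT  vc=[4]
8: 0x81 (blk 8, set 0) → L1-HIT  vc=[4]
9: 0x86 (blk 8, set 0) → L1-HIT  vc=[4]
10: 0x8c (blk 8, set 0) → L1-HIT  vc=[4]
11: 0x47 (blk 4, set 0) → VC-HIT  vc=[8]
12: 0x49 (blk 4, set 0) → L1-HIT  vc=[8]
13: 0x44 (blk 4, set 0) → L1-HIT  vc=[8]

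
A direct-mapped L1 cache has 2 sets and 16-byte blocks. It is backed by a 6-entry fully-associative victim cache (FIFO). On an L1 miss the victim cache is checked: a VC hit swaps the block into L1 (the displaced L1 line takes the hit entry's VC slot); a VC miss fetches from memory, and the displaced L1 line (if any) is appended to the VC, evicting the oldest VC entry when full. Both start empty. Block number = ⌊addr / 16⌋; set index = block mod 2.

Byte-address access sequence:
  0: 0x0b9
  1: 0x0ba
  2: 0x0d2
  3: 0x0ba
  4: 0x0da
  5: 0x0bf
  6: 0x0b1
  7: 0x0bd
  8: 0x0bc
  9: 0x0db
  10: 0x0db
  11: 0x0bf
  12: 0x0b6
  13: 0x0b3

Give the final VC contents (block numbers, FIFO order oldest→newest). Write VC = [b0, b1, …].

VC = [13]

  [0] addr=0xb9 blk=11 s=1: MISS | VC []
  [1] addr=0xba blk=11 s=1: L1-HIT | VC []
  [2] addr=0xd2 blk=13 s=1: MISS | VC [11]
  [3] addr=0xba blk=11 s=1: VC-HIT | VC [13]
  [4] addr=0xda blk=13 s=1: VC-HIT | VC [11]
  [5] addr=0xbf blk=11 s=1: VC-HIT | VC [13]
  [6] addr=0xb1 blk=11 s=1: L1-HIT | VC [13]
  [7] addr=0xbd blk=11 s=1: L1-HIT | VC [13]
  [8] addr=0xbc blk=11 s=1: L1-HIT | VC [13]
  [9] addr=0xdb blk=13 s=1: VC-HIT | VC [11]
  [10] addr=0xdb blk=13 s=1: L1-HIT | VC [11]
  [11] addr=0xbf blk=11 s=1: VC-HIT | VC [13]
  [12] addr=0xb6 blk=11 s=1: L1-HIT | VC [13]
  [13] addr=0xb3 blk=11 s=1: L1-HIT | VC [13]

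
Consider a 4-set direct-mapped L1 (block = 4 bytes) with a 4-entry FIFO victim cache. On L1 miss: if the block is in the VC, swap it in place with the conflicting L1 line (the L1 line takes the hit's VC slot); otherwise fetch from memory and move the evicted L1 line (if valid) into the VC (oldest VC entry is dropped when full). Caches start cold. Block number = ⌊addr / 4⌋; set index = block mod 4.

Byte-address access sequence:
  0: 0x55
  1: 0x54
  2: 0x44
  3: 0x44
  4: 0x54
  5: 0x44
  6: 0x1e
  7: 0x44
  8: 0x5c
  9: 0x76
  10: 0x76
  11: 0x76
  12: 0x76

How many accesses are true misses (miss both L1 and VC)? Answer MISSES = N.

MISSES = 5

0: 0x55 (blk 21, set 1) → MISS  vc=[]
1: 0x54 (blk 21, set 1) → L1-HIT  vc=[]
2: 0x44 (blk 17, set 1) → MISS  vc=[21]
3: 0x44 (blk 17, set 1) → L1-HIT  vc=[21]
4: 0x54 (blk 21, set 1) → VC-HIT  vc=[17]
5: 0x44 (blk 17, set 1) → VC-HIT  vc=[21]
6: 0x1e (blk 7, set 3) → MISS  vc=[21]
7: 0x44 (blk 17, set 1) → L1-HIT  vc=[21]
8: 0x5c (blk 23, set 3) → MISS  vc=[21, 7]
9: 0x76 (blk 29, set 1) → MISS  vc=[21, 7, 17]
10: 0x76 (blk 29, set 1) → L1-HIT  vc=[21, 7, 17]
11: 0x76 (blk 29, set 1) → L1-HIT  vc=[21, 7, 17]
12: 0x76 (blk 29, set 1) → L1-HIT  vc=[21, 7, 17]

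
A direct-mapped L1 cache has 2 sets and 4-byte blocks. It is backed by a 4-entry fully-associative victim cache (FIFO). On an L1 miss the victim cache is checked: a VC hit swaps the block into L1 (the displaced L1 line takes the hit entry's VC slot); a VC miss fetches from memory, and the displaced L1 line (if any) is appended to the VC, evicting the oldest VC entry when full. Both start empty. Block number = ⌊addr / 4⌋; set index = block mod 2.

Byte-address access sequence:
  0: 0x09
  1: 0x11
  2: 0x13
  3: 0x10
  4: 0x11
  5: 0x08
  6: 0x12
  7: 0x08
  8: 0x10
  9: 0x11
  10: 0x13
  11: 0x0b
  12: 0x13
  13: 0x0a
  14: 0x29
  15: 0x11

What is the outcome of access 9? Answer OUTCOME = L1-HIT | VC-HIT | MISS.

OUTCOME = L1-HIT

#0 0x9→b2/s0 MISS; vc=[]
#1 0x11→b4/s0 MISS; vc=[2]
#2 0x13→b4/s0 L1-HIT; vc=[2]
#3 0x10→b4/s0 L1-HIT; vc=[2]
#4 0x11→b4/s0 L1-HIT; vc=[2]
#5 0x8→b2/s0 VC-HIT; vc=[4]
#6 0x12→b4/s0 VC-HIT; vc=[2]
#7 0x8→b2/s0 VC-HIT; vc=[4]
#8 0x10→b4/s0 VC-HIT; vc=[2]
#9 0x11→b4/s0 L1-HIT; vc=[2]
#10 0x13→b4/s0 L1-HIT; vc=[2]
#11 0xb→b2/s0 VC-HIT; vc=[4]
#12 0x13→b4/s0 VC-HIT; vc=[2]
#13 0xa→b2/s0 VC-HIT; vc=[4]
#14 0x29→b10/s0 MISS; vc=[4,2]
#15 0x11→b4/s0 VC-HIT; vc=[10,2]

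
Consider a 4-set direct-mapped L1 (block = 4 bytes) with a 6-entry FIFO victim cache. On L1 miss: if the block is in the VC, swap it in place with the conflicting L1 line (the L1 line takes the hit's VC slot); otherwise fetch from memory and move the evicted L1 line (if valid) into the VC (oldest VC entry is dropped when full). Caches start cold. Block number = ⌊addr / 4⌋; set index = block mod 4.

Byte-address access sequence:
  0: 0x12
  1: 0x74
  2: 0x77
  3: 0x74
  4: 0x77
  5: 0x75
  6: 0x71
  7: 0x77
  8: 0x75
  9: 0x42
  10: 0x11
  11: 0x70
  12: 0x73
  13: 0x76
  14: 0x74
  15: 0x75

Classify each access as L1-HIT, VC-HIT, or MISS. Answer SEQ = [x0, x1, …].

  [0] addr=0x12 blk=4 s=0: MISS | VC []
  [1] addr=0x74 blk=29 s=1: MISS | VC []
  [2] addr=0x77 blk=29 s=1: L1-HIT | VC []
  [3] addr=0x74 blk=29 s=1: L1-HIT | VC []
  [4] addr=0x77 blk=29 s=1: L1-HIT | VC []
  [5] addr=0x75 blk=29 s=1: L1-HIT | VC []
  [6] addr=0x71 blk=28 s=0: MISS | VC [4]
  [7] addr=0x77 blk=29 s=1: L1-HIT | VC [4]
  [8] addr=0x75 blk=29 s=1: L1-HIT | VC [4]
  [9] addr=0x42 blk=16 s=0: MISS | VC [4, 28]
  [10] addr=0x11 blk=4 s=0: VC-HIT | VC [16, 28]
  [11] addr=0x70 blk=28 s=0: VC-HIT | VC [16, 4]
  [12] addr=0x73 blk=28 s=0: L1-HIT | VC [16, 4]
  [13] addr=0x76 blk=29 s=1: L1-HIT | VC [16, 4]
  [14] addr=0x74 blk=29 s=1: L1-HIT | VC [16, 4]
  [15] addr=0x75 blk=29 s=1: L1-HIT | VC [16, 4]

SEQ = [MISS, MISS, L1-HIT, L1-HIT, L1-HIT, L1-HIT, MISS, L1-HIT, L1-HIT, MISS, VC-HIT, VC-HIT, L1-HIT, L1-HIT, L1-HIT, L1-HIT]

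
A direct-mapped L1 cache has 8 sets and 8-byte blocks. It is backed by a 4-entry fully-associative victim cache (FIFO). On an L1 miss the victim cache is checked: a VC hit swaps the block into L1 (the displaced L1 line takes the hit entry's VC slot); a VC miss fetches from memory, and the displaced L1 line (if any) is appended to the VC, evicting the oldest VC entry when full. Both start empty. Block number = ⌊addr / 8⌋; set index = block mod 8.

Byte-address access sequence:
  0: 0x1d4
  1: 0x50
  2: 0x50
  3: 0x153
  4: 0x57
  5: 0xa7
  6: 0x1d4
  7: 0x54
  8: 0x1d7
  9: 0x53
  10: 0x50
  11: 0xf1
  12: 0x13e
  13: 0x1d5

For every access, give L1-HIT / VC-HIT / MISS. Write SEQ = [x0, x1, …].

#0 0x1d4→b58/s2 MISS; vc=[]
#1 0x50→b10/s2 MISS; vc=[58]
#2 0x50→b10/s2 L1-HIT; vc=[58]
#3 0x153→b42/s2 MISS; vc=[58,10]
#4 0x57→b10/s2 VC-HIT; vc=[58,42]
#5 0xa7→b20/s4 MISS; vc=[58,42]
#6 0x1d4→b58/s2 VC-HIT; vc=[10,42]
#7 0x54→b10/s2 VC-HIT; vc=[58,42]
#8 0x1d7→b58/s2 VC-HIT; vc=[10,42]
#9 0x53→b10/s2 VC-HIT; vc=[58,42]
#10 0x50→b10/s2 L1-HIT; vc=[58,42]
#11 0xf1→b30/s6 MISS; vc=[58,42]
#12 0x13e→b39/s7 MISS; vc=[58,42]
#13 0x1d5→b58/s2 VC-HIT; vc=[10,42]

SEQ = [MISS, MISS, L1-HIT, MISS, VC-HIT, MISS, VC-HIT, VC-HIT, VC-HIT, VC-HIT, L1-HIT, MISS, MISS, VC-HIT]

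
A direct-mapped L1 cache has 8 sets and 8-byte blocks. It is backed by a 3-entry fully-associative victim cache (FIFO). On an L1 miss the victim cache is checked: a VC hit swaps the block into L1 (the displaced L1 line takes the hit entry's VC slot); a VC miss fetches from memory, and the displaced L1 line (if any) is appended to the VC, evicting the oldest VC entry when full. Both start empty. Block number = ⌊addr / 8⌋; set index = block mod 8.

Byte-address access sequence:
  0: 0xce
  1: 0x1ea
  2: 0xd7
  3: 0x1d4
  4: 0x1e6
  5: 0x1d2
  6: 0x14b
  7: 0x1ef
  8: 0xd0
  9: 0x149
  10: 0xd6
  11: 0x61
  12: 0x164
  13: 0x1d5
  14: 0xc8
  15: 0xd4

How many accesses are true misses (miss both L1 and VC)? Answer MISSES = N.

#0 0xce→b25/s1 MISS; vc=[]
#1 0x1ea→b61/s5 MISS; vc=[]
#2 0xd7→b26/s2 MISS; vc=[]
#3 0x1d4→b58/s2 MISS; vc=[26]
#4 0x1e6→b60/s4 MISS; vc=[26]
#5 0x1d2→b58/s2 L1-HIT; vc=[26]
#6 0x14b→b41/s1 MISS; vc=[26,25]
#7 0x1ef→b61/s5 L1-HIT; vc=[26,25]
#8 0xd0→b26/s2 VC-HIT; vc=[58,25]
#9 0x149→b41/s1 L1-HIT; vc=[58,25]
#10 0xd6→b26/s2 L1-HIT; vc=[58,25]
#11 0x61→b12/s4 MISS; vc=[58,25,60]
#12 0x164→b44/s4 MISS; vc=[25,60,12]
#13 0x1d5→b58/s2 MISS; vc=[60,12,26]
#14 0xc8→b25/s1 MISS; vc=[12,26,41]
#15 0xd4→b26/s2 VC-HIT; vc=[12,58,41]

MISSES = 10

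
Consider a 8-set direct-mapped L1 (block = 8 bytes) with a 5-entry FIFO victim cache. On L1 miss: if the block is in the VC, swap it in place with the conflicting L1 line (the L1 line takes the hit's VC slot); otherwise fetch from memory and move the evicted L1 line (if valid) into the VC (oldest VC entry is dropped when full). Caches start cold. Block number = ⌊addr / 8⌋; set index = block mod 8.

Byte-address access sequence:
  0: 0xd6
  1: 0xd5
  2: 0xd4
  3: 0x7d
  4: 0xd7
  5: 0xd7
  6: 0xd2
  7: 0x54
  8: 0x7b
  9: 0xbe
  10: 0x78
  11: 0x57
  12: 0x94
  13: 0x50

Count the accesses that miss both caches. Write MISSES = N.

MISSES = 5

#0 0xd6→b26/s2 MISS; vc=[]
#1 0xd5→b26/s2 L1-HIT; vc=[]
#2 0xd4→b26/s2 L1-HIT; vc=[]
#3 0x7d→b15/s7 MISS; vc=[]
#4 0xd7→b26/s2 L1-HIT; vc=[]
#5 0xd7→b26/s2 L1-HIT; vc=[]
#6 0xd2→b26/s2 L1-HIT; vc=[]
#7 0x54→b10/s2 MISS; vc=[26]
#8 0x7b→b15/s7 L1-HIT; vc=[26]
#9 0xbe→b23/s7 MISS; vc=[26,15]
#10 0x78→b15/s7 VC-HIT; vc=[26,23]
#11 0x57→b10/s2 L1-HIT; vc=[26,23]
#12 0x94→b18/s2 MISS; vc=[26,23,10]
#13 0x50→b10/s2 VC-HIT; vc=[26,23,18]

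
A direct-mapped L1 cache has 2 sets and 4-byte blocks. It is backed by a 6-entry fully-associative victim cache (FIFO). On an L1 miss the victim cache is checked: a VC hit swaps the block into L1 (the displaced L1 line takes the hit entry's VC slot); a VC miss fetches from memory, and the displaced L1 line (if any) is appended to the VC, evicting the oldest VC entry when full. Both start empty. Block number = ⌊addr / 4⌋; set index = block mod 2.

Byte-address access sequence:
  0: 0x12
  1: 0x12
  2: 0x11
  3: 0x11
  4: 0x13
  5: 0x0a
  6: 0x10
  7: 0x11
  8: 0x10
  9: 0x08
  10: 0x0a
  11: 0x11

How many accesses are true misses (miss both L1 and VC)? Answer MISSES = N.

MISSES = 2

  [0] addr=0x12 blk=4 s=0: MISS | VC []
  [1] addr=0x12 blk=4 s=0: L1-HIT | VC []
  [2] addr=0x11 blk=4 s=0: L1-HIT | VC []
  [3] addr=0x11 blk=4 s=0: L1-HIT | VC []
  [4] addr=0x13 blk=4 s=0: L1-HIT | VC []
  [5] addr=0xa blk=2 s=0: MISS | VC [4]
  [6] addr=0x10 blk=4 s=0: VC-HIT | VC [2]
  [7] addr=0x11 blk=4 s=0: L1-HIT | VC [2]
  [8] addr=0x10 blk=4 s=0: L1-HIT | VC [2]
  [9] addr=0x8 blk=2 s=0: VC-HIT | VC [4]
  [10] addr=0xa blk=2 s=0: L1-HIT | VC [4]
  [11] addr=0x11 blk=4 s=0: VC-HIT | VC [2]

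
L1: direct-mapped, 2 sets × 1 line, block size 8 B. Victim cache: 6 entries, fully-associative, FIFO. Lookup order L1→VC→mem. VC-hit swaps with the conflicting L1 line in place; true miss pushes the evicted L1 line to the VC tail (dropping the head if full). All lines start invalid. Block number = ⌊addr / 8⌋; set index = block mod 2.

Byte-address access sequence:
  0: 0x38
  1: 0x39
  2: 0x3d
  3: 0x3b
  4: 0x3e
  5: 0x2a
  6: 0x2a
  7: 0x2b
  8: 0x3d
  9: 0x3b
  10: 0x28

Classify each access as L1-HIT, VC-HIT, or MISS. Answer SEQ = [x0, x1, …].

  [0] addr=0x38 blk=7 s=1: MISS | VC []
  [1] addr=0x39 blk=7 s=1: L1-HIT | VC []
  [2] addr=0x3d blk=7 s=1: L1-HIT | VC []
  [3] addr=0x3b blk=7 s=1: L1-HIT | VC []
  [4] addr=0x3e blk=7 s=1: L1-HIT | VC []
  [5] addr=0x2a blk=5 s=1: MISS | VC [7]
  [6] addr=0x2a blk=5 s=1: L1-HIT | VC [7]
  [7] addr=0x2b blk=5 s=1: L1-HIT | VC [7]
  [8] addr=0x3d blk=7 s=1: VC-HIT | VC [5]
  [9] addr=0x3b blk=7 s=1: L1-HIT | VC [5]
  [10] addr=0x28 blk=5 s=1: VC-HIT | VC [7]

SEQ = [MISS, L1-HIT, L1-HIT, L1-HIT, L1-HIT, MISS, L1-HIT, L1-HIT, VC-HIT, L1-HIT, VC-HIT]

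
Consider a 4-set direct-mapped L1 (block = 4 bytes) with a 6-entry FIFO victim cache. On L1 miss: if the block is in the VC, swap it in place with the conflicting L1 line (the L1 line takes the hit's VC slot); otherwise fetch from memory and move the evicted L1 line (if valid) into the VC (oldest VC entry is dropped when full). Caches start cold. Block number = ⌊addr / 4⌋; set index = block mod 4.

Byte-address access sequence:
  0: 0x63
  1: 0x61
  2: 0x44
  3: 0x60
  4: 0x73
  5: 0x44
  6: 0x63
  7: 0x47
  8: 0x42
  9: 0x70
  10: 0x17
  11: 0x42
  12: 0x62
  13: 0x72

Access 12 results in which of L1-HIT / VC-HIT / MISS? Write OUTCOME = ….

OUTCOME = VC-HIT

#0 0x63→b24/s0 MISS; vc=[]
#1 0x61→b24/s0 L1-HIT; vc=[]
#2 0x44→b17/s1 MISS; vc=[]
#3 0x60→b24/s0 L1-HIT; vc=[]
#4 0x73→b28/s0 MISS; vc=[24]
#5 0x44→b17/s1 L1-HIT; vc=[24]
#6 0x63→b24/s0 VC-HIT; vc=[28]
#7 0x47→b17/s1 L1-HIT; vc=[28]
#8 0x42→b16/s0 MISS; vc=[28,24]
#9 0x70→b28/s0 VC-HIT; vc=[16,24]
#10 0x17→b5/s1 MISS; vc=[16,24,17]
#11 0x42→b16/s0 VC-HIT; vc=[28,24,17]
#12 0x62→b24/s0 VC-HIT; vc=[28,16,17]
#13 0x72→b28/s0 VC-HIT; vc=[24,16,17]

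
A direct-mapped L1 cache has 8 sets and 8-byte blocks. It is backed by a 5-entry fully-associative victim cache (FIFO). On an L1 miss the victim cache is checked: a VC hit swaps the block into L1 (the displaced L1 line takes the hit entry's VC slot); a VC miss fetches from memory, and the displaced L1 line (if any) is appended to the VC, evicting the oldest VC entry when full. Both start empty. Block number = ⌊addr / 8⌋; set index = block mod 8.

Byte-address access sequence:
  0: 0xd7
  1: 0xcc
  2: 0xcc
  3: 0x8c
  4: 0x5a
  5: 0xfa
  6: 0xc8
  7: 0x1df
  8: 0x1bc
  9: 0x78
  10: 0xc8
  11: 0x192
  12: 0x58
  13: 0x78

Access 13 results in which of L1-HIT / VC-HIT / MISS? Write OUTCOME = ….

0: 0xd7 (blk 26, set 2) → MISS  vc=[]
1: 0xcc (blk 25, set 1) → MISS  vc=[]
2: 0xcc (blk 25, set 1) → L1-HIT  vc=[]
3: 0x8c (blk 17, set 1) → MISS  vc=[25]
4: 0x5a (blk 11, set 3) → MISS  vc=[25]
5: 0xfa (blk 31, set 7) → MISS  vc=[25]
6: 0xc8 (blk 25, set 1) → VC-HIT  vc=[17]
7: 0x1df (blk 59, set 3) → MISS  vc=[17, 11]
8: 0x1bc (blk 55, set 7) → MISS  vc=[17, 11, 31]
9: 0x78 (blk 15, set 7) → MISS  vc=[17, 11, 31, 55]
10: 0xc8 (blk 25, set 1) → L1-HIT  vc=[17, 11, 31, 55]
11: 0x192 (blk 50, set 2) → MISS  vc=[17, 11, 31, 55, 26]
12: 0x58 (blk 11, set 3) → VC-HIT  vc=[17, 59, 31, 55, 26]
13: 0x78 (blk 15, set 7) → L1-HIT  vc=[17, 59, 31, 55, 26]

OUTCOME = L1-HIT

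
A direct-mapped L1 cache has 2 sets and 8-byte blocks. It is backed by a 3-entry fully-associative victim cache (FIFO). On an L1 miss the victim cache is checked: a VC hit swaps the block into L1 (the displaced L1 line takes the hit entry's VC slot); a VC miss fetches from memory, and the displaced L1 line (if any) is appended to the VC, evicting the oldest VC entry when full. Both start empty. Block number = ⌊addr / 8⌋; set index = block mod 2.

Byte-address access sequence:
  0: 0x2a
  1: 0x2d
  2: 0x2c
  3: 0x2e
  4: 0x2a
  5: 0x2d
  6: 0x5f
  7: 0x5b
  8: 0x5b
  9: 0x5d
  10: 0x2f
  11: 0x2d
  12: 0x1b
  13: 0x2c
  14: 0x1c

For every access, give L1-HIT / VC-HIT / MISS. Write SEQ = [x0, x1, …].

  [0] addr=0x2a blk=5 s=1: MISS | VC []
  [1] addr=0x2d blk=5 s=1: L1-HIT | VC []
  [2] addr=0x2c blk=5 s=1: L1-HIT | VC []
  [3] addr=0x2e blk=5 s=1: L1-HIT | VC []
  [4] addr=0x2a blk=5 s=1: L1-HIT | VC []
  [5] addr=0x2d blk=5 s=1: L1-HIT | VC []
  [6] addr=0x5f blk=11 s=1: MISS | VC [5]
  [7] addr=0x5b blk=11 s=1: L1-HIT | VC [5]
  [8] addr=0x5b blk=11 s=1: L1-HIT | VC [5]
  [9] addr=0x5d blk=11 s=1: L1-HIT | VC [5]
  [10] addr=0x2f blk=5 s=1: VC-HIT | VC [11]
  [11] addr=0x2d blk=5 s=1: L1-HIT | VC [11]
  [12] addr=0x1b blk=3 s=1: MISS | VC [11, 5]
  [13] addr=0x2c blk=5 s=1: VC-HIT | VC [11, 3]
  [14] addr=0x1c blk=3 s=1: VC-HIT | VC [11, 5]

SEQ = [MISS, L1-HIT, L1-HIT, L1-HIT, L1-HIT, L1-HIT, MISS, L1-HIT, L1-HIT, L1-HIT, VC-HIT, L1-HIT, MISS, VC-HIT, VC-HIT]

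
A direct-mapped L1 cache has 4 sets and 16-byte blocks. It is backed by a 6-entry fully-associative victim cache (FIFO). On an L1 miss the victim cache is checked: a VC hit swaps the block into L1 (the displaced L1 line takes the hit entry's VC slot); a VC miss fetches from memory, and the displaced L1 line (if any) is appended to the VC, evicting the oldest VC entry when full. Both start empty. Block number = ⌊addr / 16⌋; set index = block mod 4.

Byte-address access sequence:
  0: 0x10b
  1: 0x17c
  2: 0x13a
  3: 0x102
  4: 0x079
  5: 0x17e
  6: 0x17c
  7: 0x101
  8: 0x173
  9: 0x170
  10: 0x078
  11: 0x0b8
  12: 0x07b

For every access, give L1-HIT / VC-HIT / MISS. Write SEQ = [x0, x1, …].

SEQ = [MISS, MISS, MISS, L1-HIT, MISS, VC-HIT, L1-HIT, L1-HIT, L1-HIT, L1-HIT, VC-HIT, MISS, VC-HIT]

0: 0x10b (blk 16, set 0) → MISS  vc=[]
1: 0x17c (blk 23, set 3) → MISS  vc=[]
2: 0x13a (blk 19, set 3) → MISS  vc=[23]
3: 0x102 (blk 16, set 0) → L1-HIT  vc=[23]
4: 0x79 (blk 7, set 3) → MISS  vc=[23, 19]
5: 0x17e (blk 23, set 3) → VC-HIT  vc=[7, 19]
6: 0x17c (blk 23, set 3) → L1-HIT  vc=[7, 19]
7: 0x101 (blk 16, set 0) → L1-HIT  vc=[7, 19]
8: 0x173 (blk 23, set 3) → L1-HIT  vc=[7, 19]
9: 0x170 (blk 23, set 3) → L1-HIT  vc=[7, 19]
10: 0x78 (blk 7, set 3) → VC-HIT  vc=[23, 19]
11: 0xb8 (blk 11, set 3) → MISS  vc=[23, 19, 7]
12: 0x7b (blk 7, set 3) → VC-HIT  vc=[23, 19, 11]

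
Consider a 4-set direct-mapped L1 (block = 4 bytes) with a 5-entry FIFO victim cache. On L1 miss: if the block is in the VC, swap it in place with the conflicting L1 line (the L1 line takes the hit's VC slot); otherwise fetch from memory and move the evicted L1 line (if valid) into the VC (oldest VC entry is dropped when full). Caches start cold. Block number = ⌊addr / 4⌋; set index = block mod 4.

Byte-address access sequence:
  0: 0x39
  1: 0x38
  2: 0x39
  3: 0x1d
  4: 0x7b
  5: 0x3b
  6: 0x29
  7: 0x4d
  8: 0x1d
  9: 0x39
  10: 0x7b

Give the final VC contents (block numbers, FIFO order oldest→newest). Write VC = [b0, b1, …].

VC = [14, 10, 19]

  [0] addr=0x39 blk=14 s=2: MISS | VC []
  [1] addr=0x38 blk=14 s=2: L1-HIT | VC []
  [2] addr=0x39 blk=14 s=2: L1-HIT | VC []
  [3] addr=0x1d blk=7 s=3: MISS | VC []
  [4] addr=0x7b blk=30 s=2: MISS | VC [14]
  [5] addr=0x3b blk=14 s=2: VC-HIT | VC [30]
  [6] addr=0x29 blk=10 s=2: MISS | VC [30, 14]
  [7] addr=0x4d blk=19 s=3: MISS | VC [30, 14, 7]
  [8] addr=0x1d blk=7 s=3: VC-HIT | VC [30, 14, 19]
  [9] addr=0x39 blk=14 s=2: VC-HIT | VC [30, 10, 19]
  [10] addr=0x7b blk=30 s=2: VC-HIT | VC [14, 10, 19]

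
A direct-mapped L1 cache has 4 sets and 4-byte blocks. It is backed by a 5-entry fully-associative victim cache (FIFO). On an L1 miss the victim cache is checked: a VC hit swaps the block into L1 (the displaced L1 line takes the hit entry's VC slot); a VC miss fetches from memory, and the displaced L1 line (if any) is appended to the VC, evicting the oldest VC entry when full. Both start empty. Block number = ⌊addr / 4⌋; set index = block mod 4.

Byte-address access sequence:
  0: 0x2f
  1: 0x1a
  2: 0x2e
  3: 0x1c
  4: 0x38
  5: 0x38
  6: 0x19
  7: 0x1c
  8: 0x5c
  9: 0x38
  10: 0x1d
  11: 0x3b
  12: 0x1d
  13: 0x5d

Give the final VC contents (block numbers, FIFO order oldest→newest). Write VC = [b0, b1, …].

0: 0x2f (blk 11, set 3) → MISS  vc=[]
1: 0x1a (blk 6, set 2) → MISS  vc=[]
2: 0x2e (blk 11, set 3) → L1-HIT  vc=[]
3: 0x1c (blk 7, set 3) → MISS  vc=[11]
4: 0x38 (blk 14, set 2) → MISS  vc=[11, 6]
5: 0x38 (blk 14, set 2) → L1-HIT  vc=[11, 6]
6: 0x19 (blk 6, set 2) → VC-HIT  vc=[11, 14]
7: 0x1c (blk 7, set 3) → L1-HIT  vc=[11, 14]
8: 0x5c (blk 23, set 3) → MISS  vc=[11, 14, 7]
9: 0x38 (blk 14, set 2) → VC-HIT  vc=[11, 6, 7]
10: 0x1d (blk 7, set 3) → VC-HIT  vc=[11, 6, 23]
11: 0x3b (blk 14, set 2) → L1-HIT  vc=[11, 6, 23]
12: 0x1d (blk 7, set 3) → L1-HIT  vc=[11, 6, 23]
13: 0x5d (blk 23, set 3) → VC-HIT  vc=[11, 6, 7]

VC = [11, 6, 7]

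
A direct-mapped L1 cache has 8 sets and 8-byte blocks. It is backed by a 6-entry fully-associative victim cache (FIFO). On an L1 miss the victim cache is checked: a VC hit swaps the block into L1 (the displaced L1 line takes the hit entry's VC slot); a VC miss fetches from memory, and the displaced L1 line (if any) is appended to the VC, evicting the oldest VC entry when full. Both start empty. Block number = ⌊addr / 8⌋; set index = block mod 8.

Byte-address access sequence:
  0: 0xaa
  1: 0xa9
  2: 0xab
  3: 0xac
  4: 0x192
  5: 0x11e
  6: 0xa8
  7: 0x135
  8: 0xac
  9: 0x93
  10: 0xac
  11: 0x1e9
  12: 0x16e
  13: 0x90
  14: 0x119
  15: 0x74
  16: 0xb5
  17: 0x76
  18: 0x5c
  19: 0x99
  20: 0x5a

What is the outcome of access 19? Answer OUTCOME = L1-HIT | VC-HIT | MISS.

  [0] addr=0xaa blk=21 s=5: MISS | VC []
  [1] addr=0xa9 blk=21 s=5: L1-HIT | VC []
  [2] addr=0xab blk=21 s=5: L1-HIT | VC []
  [3] addr=0xac blk=21 s=5: L1-HIT | VC []
  [4] addr=0x192 blk=50 s=2: MISS | VC []
  [5] addr=0x11e blk=35 s=3: MISS | VC []
  [6] addr=0xa8 blk=21 s=5: L1-HIT | VC []
  [7] addr=0x135 blk=38 s=6: MISS | VC []
  [8] addr=0xac blk=21 s=5: L1-HIT | VC []
  [9] addr=0x93 blk=18 s=2: MISS | VC [50]
  [10] addr=0xac blk=21 s=5: L1-HIT | VC [50]
  [11] addr=0x1e9 blk=61 s=5: MISS | VC [50, 21]
  [12] addr=0x16e blk=45 s=5: MISS | VC [50, 21, 61]
  [13] addr=0x90 blk=18 s=2: L1-HIT | VC [50, 21, 61]
  [14] addr=0x119 blk=35 s=3: L1-HIT | VC [50, 21, 61]
  [15] addr=0x74 blk=14 s=6: MISS | VC [50, 21, 61, 38]
  [16] addr=0xb5 blk=22 s=6: MISS | VC [50, 21, 61, 38, 14]
  [17] addr=0x76 blk=14 s=6: VC-HIT | VC [50, 21, 61, 38, 22]
  [18] addr=0x5c blk=11 s=3: MISS | VC [50, 21, 61, 38, 22, 35]
  [19] addr=0x99 blk=19 s=3: MISS | VC [21, 61, 38, 22, 35, 11]
  [20] addr=0x5a blk=11 s=3: VC-HIT | VC [21, 61, 38, 22, 35, 19]

OUTCOME = MISS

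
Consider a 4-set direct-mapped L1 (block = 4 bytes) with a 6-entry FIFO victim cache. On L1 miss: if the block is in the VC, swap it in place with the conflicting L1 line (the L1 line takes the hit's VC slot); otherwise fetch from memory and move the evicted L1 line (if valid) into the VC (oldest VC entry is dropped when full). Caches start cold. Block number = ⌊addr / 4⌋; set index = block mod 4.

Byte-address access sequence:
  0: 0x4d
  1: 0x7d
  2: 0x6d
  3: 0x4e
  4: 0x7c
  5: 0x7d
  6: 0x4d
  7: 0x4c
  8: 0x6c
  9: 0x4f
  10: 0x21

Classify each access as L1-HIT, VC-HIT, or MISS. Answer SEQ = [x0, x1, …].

SEQ = [MISS, MISS, MISS, VC-HIT, VC-HIT, L1-HIT, VC-HIT, L1-HIT, VC-HIT, VC-HIT, MISS]

  [0] addr=0x4d blk=19 s=3: MISS | VC []
  [1] addr=0x7d blk=31 s=3: MISS | VC [19]
  [2] addr=0x6d blk=27 s=3: MISS | VC [19, 31]
  [3] addr=0x4e blk=19 s=3: VC-HIT | VC [27, 31]
  [4] addr=0x7c blk=31 s=3: VC-HIT | VC [27, 19]
  [5] addr=0x7d blk=31 s=3: L1-HIT | VC [27, 19]
  [6] addr=0x4d blk=19 s=3: VC-HIT | VC [27, 31]
  [7] addr=0x4c blk=19 s=3: L1-HIT | VC [27, 31]
  [8] addr=0x6c blk=27 s=3: VC-HIT | VC [19, 31]
  [9] addr=0x4f blk=19 s=3: VC-HIT | VC [27, 31]
  [10] addr=0x21 blk=8 s=0: MISS | VC [27, 31]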